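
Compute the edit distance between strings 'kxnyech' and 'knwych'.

Let D[i][j] be the edit distance between the first i characters of 'kxnyech' and the first j characters of 'knwych', with D[i][0] = i, D[0][j] = j, and D[i][j] = D[i-1][j-1] if the characters match, else 1 + min(D[i-1][j], D[i][j-1], D[i-1][j-1]). Filling the table (rows: prefixes of 'kxnyech', columns: prefixes of 'knwych'):
     ε  k  n  w  y  c  h
  ε  0  1  2  3  4  5  6
  k  1  0  1  2  3  4  5
  x  2  1  1  2  3  4  5
  n  3  2  1  2  3  4  5
  y  4  3  2  2  2  3  4
  e  5  4  3  3  3  3  4
  c  6  5  4  4  4  3  4
  h  7  6  5  5  5  4  3
The bottom-right entry gives D[7][6] = 3, so no sequence of fewer than 3 edits works. Backtracking through the table gives one optimal edit sequence (3 edits):
  kxnyech → knyech (del x @2)
  knyech → knwech (sub y→w @3)
  knwech → knwych (sub e→y @4)
Edit distance = 3.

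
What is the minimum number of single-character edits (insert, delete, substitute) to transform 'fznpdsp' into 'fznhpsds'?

Let D[i][j] be the edit distance between the first i characters of 'fznpdsp' and the first j characters of 'fznhpsds', with D[i][0] = i, D[0][j] = j, and D[i][j] = D[i-1][j-1] if the characters match, else 1 + min(D[i-1][j], D[i][j-1], D[i-1][j-1]). Filling the table (rows: prefixes of 'fznpdsp', columns: prefixes of 'fznhpsds'):
     ε  f  z  n  h  p  s  d  s
  ε  0  1  2  3  4  5  6  7  8
  f  1  0  1  2  3  4  5  6  7
  z  2  1  0  1  2  3  4  5  6
  n  3  2  1  0  1  2  3  4  5
  p  4  3  2  1  1  1  2  3  4
  d  5  4  3  2  2  2  2  2  3
  s  6  5  4  3  3  3  2  3  2
  p  7  6  5  4  4  3  3  3  3
The bottom-right entry gives D[7][8] = 3, so no sequence of fewer than 3 edits works. Backtracking through the table gives one optimal edit sequence (3 edits):
  fznpdsp → fznhpdsp (ins h @4)
  fznhpdsp → fznhpsdsp (ins s @6)
  fznhpsdsp → fznhpsds (del p @9)
Edit distance = 3.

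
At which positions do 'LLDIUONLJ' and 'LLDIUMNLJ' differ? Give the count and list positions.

Differing positions: 6. Hamming distance = 1.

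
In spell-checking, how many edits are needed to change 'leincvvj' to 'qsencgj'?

Let D[i][j] be the edit distance between the first i characters of 'leincvvj' and the first j characters of 'qsencgj', with D[i][0] = i, D[0][j] = j, and D[i][j] = D[i-1][j-1] if the characters match, else 1 + min(D[i-1][j], D[i][j-1], D[i-1][j-1]). Filling the table (rows: prefixes of 'leincvvj', columns: prefixes of 'qsencgj'):
     ε  q  s  e  n  c  g  j
  ε  0  1  2  3  4  5  6  7
  l  1  1  2  3  4  5  6  7
  e  2  2  2  2  3  4  5  6
  i  3  3  3  3  3  4  5  6
  n  4  4  4  4  3  4  5  6
  c  5  5  5  5  4  3  4  5
  v  6  6  6  6  5  4  4  5
  v  7  7  7  7  6  5  5  5
  j  8  8  8  8  7  6  6  5
The bottom-right entry gives D[8][7] = 5, so no sequence of fewer than 5 edits works. Backtracking through the table gives one optimal edit sequence (5 edits):
  leincvvj → qeincvvj (sub l→q @1)
  qeincvvj → qsincvvj (sub e→s @2)
  qsincvvj → qsencvvj (sub i→e @3)
  qsencvvj → qsencvj (del v @6)
  qsencvj → qsencgj (sub v→g @6)
Edit distance = 5.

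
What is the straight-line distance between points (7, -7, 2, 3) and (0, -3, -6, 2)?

√(Σ(x_i - y_i)²) = √((7 - 0)² + (-7 - (-3))² + (2 - (-6))² + (3 - 2)²)
= √(7² + (-4)² + 8² + 1²) = √(49 + 16 + 64 + 1) = √130 ≈ 11.4018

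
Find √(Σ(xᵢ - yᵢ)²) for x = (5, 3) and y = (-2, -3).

√(Σ(x_i - y_i)²) = √((5 - (-2))² + (3 - (-3))²)
= √(7² + 6²) = √(49 + 36) = √85 ≈ 9.2195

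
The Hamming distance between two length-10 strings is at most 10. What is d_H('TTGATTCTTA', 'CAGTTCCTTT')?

Differing positions: 1, 2, 4, 6, 10. Hamming distance = 5. The maximum possible Hamming distance for length-10 strings is 10, so d_H/10 = 5/10 = 0.5.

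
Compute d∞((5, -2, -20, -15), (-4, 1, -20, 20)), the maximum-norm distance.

max(|x_i - y_i|) = max(|5 - (-4)|, |-2 - 1|, |-20 - (-20)|, |-15 - 20|) = max(9, 3, 0, 35) = 35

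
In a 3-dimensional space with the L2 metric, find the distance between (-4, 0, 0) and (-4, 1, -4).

(Σ|x_i - y_i|^2)^(1/2) = (|-4 - (-4)|^2 + |0 - 1|^2 + |0 - (-4)|^2)^(1/2)
= (0^2 + 1^2 + 4^2)^(1/2) = (0 + 1 + 16)^(1/2) = (17)^(1/2) ≈ 4.1231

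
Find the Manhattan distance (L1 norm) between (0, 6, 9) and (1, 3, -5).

Σ|x_i - y_i| = |0 - 1| + |6 - 3| + |9 - (-5)| = 1 + 3 + 14 = 18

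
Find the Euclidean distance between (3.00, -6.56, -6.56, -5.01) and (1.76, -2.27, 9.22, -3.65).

√(Σ(x_i - y_i)²) = √((3 - 1.76)² + (-6.56 - (-2.27))² + (-6.56 - 9.22)² + (-5.01 - (-3.65))²)
= √(1.24² + (-4.29)² + (-15.78)² + (-1.36)²) = √(1.5376 + 18.4041 + 249.0084 + 1.8496) = √270.7997 ≈ 16.456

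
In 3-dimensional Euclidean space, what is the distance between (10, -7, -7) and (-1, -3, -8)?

√(Σ(x_i - y_i)²) = √((10 - (-1))² + (-7 - (-3))² + (-7 - (-8))²)
= √(11² + (-4)² + 1²) = √(121 + 16 + 1) = √138 ≈ 11.7473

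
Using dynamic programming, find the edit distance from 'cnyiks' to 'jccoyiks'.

Let D[i][j] be the edit distance between the first i characters of 'cnyiks' and the first j characters of 'jccoyiks', with D[i][0] = i, D[0][j] = j, and D[i][j] = D[i-1][j-1] if the characters match, else 1 + min(D[i-1][j], D[i][j-1], D[i-1][j-1]). Filling the table (rows: prefixes of 'cnyiks', columns: prefixes of 'jccoyiks'):
     ε  j  c  c  o  y  i  k  s
  ε  0  1  2  3  4  5  6  7  8
  c  1  1  1  2  3  4  5  6  7
  n  2  2  2  2  3  4  5  6  7
  y  3  3  3  3  3  3  4  5  6
  i  4  4  4  4  4  4  3  4  5
  k  5  5  5  5  5  5  4  3  4
  s  6  6  6  6  6  6  5  4  3
The bottom-right entry gives D[6][8] = 3, so no sequence of fewer than 3 edits works. Backtracking through the table gives one optimal edit sequence (3 edits):
  cnyiks → jcnyiks (ins j @1)
  jcnyiks → jccnyiks (ins c @2)
  jccnyiks → jccoyiks (sub n→o @4)
Edit distance = 3.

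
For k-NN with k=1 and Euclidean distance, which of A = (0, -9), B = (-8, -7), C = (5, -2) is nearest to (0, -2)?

Distances: d(A) = 7, d(B) ≈ 9.434, d(C) = 5. Nearest: C = (5, -2) with distance 5.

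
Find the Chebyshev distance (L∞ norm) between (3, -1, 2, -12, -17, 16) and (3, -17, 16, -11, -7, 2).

max(|x_i - y_i|) = max(|3 - 3|, |-1 - (-17)|, |2 - 16|, |-12 - (-11)|, |-17 - (-7)|, |16 - 2|) = max(0, 16, 14, 1, 10, 14) = 16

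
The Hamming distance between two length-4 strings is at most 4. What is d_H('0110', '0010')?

Differing positions: 2. Hamming distance = 1. The maximum possible Hamming distance for length-4 strings is 4, so d_H/4 = 1/4 = 0.25.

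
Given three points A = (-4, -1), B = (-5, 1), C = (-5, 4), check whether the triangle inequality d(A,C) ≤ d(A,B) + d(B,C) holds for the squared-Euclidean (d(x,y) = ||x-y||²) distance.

d(A,B) = 1² + 2² = 5, d(B,C) = 0² + 3² = 9, d(A,C) = 1² + 5² = 26.
d(A,C) = 26 > 5 + 9 = 14. Triangle inequality is VIOLATED. (Squared-Euclidean is not a metric — this is a counterexample.)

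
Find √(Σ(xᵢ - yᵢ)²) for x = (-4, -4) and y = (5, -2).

√(Σ(x_i - y_i)²) = √((-4 - 5)² + (-4 - (-2))²)
= √((-9)² + (-2)²) = √(81 + 4) = √85 ≈ 9.2195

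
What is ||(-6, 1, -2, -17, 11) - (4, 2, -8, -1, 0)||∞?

max(|x_i - y_i|) = max(|-6 - 4|, |1 - 2|, |-2 - (-8)|, |-17 - (-1)|, |11 - 0|) = max(10, 1, 6, 16, 11) = 16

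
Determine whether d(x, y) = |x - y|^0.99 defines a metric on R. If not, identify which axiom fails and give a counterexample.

Yes. With 0 < p = 0.99 ≤ 1, d(x,y) = |x-y|^0.99 is a metric on R. Non-negativity and symmetry are immediate; |x-y|^0.99 = 0 ⟺ |x-y| = 0 ⟺ x = y. For the triangle inequality, the function t ↦ t^0.99 is subadditive on [0,∞) when p ≤ 1, so |x-z|^0.99 ≤ (|x-y| + |y-z|)^0.99 ≤ |x-y|^0.99 + |y-z|^0.99.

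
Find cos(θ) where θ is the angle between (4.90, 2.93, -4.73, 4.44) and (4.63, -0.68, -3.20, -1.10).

With u = (4.90, 2.93, -4.73, 4.44), v = (4.63, -0.68, -3.20, -1.10):
u·v = 4.9·4.63 + 2.93·(-0.68) + (-4.73)·(-3.2) + 4.44·(-1.1) = 22.687 + (-1.9924) + 15.136 + (-4.884) = 30.9466.
|u| = √(4.9² + 2.93² + (-4.73)² + 4.44²) = √(24.01 + 8.5849 + 22.3729 + 19.7136) = √74.6814, |v| = √(4.63² + (-0.68)² + (-3.2)² + (-1.1)²) = √(21.4369 + 0.4624 + 10.24 + 1.21) = √33.3493.
cos θ = (u·v)/(|u||v|) = 30.9466/(√74.6814·√33.3493) ≈ 0.6201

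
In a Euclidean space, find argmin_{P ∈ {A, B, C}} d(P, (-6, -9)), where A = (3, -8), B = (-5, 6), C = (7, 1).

Distances: d(A) ≈ 9.0554, d(B) ≈ 15.0333, d(C) ≈ 16.4012. Nearest: A = (3, -8) with distance 9.0554.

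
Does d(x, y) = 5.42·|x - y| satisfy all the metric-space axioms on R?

Yes. Since |x - y| is a metric on R and 5.42 > 0, the positive scalar multiple 5.42·|x - y| is also a metric: scaling by a positive constant preserves non-negativity, identity (d=0 ⟺ |x-y|=0 ⟺ x=y), symmetry, and the triangle inequality.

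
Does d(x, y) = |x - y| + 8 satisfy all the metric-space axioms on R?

No. d fails identity of indiscernibles (specifically d(x,x) = 0): d(1, 1) = |1 - 1| + 8 = 0 + 8 = 8 ≠ 0.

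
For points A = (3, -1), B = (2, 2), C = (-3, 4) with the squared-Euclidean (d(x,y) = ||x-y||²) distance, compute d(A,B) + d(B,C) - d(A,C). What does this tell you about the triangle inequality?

d(A,B) = 1² + 3² = 10, d(B,C) = 5² + 2² = 29, d(A,C) = 6² + 5² = 61.
d(A,B) + d(B,C) - d(A,C) = 10 + 29 - 61 = 39 - 61 = -22. This is < 0, so the triangle inequality FAILS for these points (squared-Euclidean is not a metric).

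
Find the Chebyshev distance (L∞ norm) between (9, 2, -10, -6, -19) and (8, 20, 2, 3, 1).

max(|x_i - y_i|) = max(|9 - 8|, |2 - 20|, |-10 - 2|, |-6 - 3|, |-19 - 1|) = max(1, 18, 12, 9, 20) = 20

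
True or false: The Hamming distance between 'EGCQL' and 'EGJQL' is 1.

Differing positions: 3. Hamming distance = 1, so the claim is true.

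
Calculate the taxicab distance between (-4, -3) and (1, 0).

Σ|x_i - y_i| = |-4 - 1| + |-3 - 0| = 5 + 3 = 8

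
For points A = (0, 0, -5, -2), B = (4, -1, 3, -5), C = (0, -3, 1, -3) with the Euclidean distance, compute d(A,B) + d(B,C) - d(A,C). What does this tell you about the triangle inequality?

d(A,B) = √(4² + 1² + 8² + 3²) = √90 ≈ 9.4868, d(B,C) = √(4² + 2² + 2² + 2²) = √28 ≈ 5.2915, d(A,C) = √(0² + 3² + 6² + 1²) = √46 ≈ 6.7823.
d(A,B) + d(B,C) - d(A,C) = 9.4868 + 5.2915 - 6.7823 = 14.7783 - 6.7823 = 7.996 (to 4 decimal places). This is ≥ 0, so the triangle inequality holds for these points.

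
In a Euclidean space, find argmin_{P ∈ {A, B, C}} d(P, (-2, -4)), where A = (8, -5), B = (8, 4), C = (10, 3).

Distances: d(A) ≈ 10.0499, d(B) ≈ 12.8062, d(C) ≈ 13.8924. Nearest: A = (8, -5) with distance 10.0499.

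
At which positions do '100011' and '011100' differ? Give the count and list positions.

Differing positions: 1, 2, 3, 4, 5, 6. Hamming distance = 6.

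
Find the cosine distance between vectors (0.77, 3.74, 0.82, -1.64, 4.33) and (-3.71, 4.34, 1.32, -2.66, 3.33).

With u = (0.77, 3.74, 0.82, -1.64, 4.33), v = (-3.71, 4.34, 1.32, -2.66, 3.33):
u·v = 0.77·(-3.71) + 3.74·4.34 + 0.82·1.32 + (-1.64)·(-2.66) + 4.33·3.33 = (-2.8567) + 16.2316 + 1.0824 + 4.3624 + 14.4189 = 33.2386.
|u| = √(0.77² + 3.74² + 0.82² + (-1.64)² + 4.33²) = √(0.5929 + 13.9876 + 0.6724 + 2.6896 + 18.7489) = √36.6914, |v| = √((-3.71)² + 4.34² + 1.32² + (-2.66)² + 3.33²) = √(13.7641 + 18.8356 + 1.7424 + 7.0756 + 11.0889) = √52.5066.
cos θ = (u·v)/(|u||v|) = 33.2386/(√36.6914·√52.5066) ≈ 0.7573
Cosine distance = 1 - cos θ ≈ 1 - 0.7573 = 0.2427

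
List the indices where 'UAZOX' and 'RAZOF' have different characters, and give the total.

Differing positions: 1, 5. Hamming distance = 2.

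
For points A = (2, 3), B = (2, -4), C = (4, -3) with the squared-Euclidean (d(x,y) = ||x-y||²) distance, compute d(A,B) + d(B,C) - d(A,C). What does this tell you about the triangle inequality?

d(A,B) = 0² + 7² = 49, d(B,C) = 2² + 1² = 5, d(A,C) = 2² + 6² = 40.
d(A,B) + d(B,C) - d(A,C) = 49 + 5 - 40 = 54 - 40 = 14. This is ≥ 0, so the triangle inequality holds for these points.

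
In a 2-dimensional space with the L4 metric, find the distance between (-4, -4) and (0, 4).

(Σ|x_i - y_i|^4)^(1/4) = (|-4 - 0|^4 + |-4 - 4|^4)^(1/4)
= (4^4 + 8^4)^(1/4) = (256 + 4096)^(1/4) = (4352)^(1/4) ≈ 8.1222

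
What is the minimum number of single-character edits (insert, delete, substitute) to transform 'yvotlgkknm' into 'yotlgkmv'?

Let D[i][j] be the edit distance between the first i characters of 'yvotlgkknm' and the first j characters of 'yotlgkmv', with D[i][0] = i, D[0][j] = j, and D[i][j] = D[i-1][j-1] if the characters match, else 1 + min(D[i-1][j], D[i][j-1], D[i-1][j-1]). Filling the table (rows: prefixes of 'yvotlgkknm', columns: prefixes of 'yotlgkmv'):
     ε  y  o  t  l  g  k  m  v
  ε  0  1  2  3  4  5  6  7  8
  y  1  0  1  2  3  4  5  6  7
  v  2  1  1  2  3  4  5  6  6
  o  3  2  1  2  3  4  5  6  7
  t  4  3  2  1  2  3  4  5  6
  l  5  4  3  2  1  2  3  4  5
  g  6  5  4  3  2  1  2  3  4
  k  7  6  5  4  3  2  1  2  3
  k  8  7  6  5  4  3  2  2  3
  n  9  8  7  6  5  4  3  3  3
  m 10  9  8  7  6  5  4  3  4
The bottom-right entry gives D[10][8] = 4, so no sequence of fewer than 4 edits works. Backtracking through the table gives one optimal edit sequence (4 edits):
  yvotlgkknm → yotlgkknm (del v @2)
  yotlgkknm → yotlgknm (del k @6)
  yotlgknm → yotlgkmm (sub n→m @7)
  yotlgkmm → yotlgkmv (sub m→v @8)
Edit distance = 4.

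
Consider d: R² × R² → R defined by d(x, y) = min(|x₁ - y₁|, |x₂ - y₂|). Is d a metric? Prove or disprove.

No. d fails identity of indiscernibles: take x = (-3, 0) and y = (-3, 5). Then d(x,y) = min(|-3 - (-3)|, |0 - 5|) = min(0, 5) = 0, yet x ≠ y.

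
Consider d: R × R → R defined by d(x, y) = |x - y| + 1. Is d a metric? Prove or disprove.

No. d fails identity of indiscernibles (specifically d(x,x) = 0): d(5, 5) = |5 - 5| + 1 = 0 + 1 = 1 ≠ 0.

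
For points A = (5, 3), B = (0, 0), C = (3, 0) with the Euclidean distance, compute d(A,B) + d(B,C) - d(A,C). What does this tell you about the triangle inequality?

d(A,B) = √(5² + 3²) = √34 ≈ 5.831, d(B,C) = √(3² + 0²) = √9 = 3, d(A,C) = √(2² + 3²) = √13 ≈ 3.6056.
d(A,B) + d(B,C) - d(A,C) = 5.831 + 3 - 3.6056 = 8.831 - 3.6056 = 5.2254 (to 4 decimal places). This is ≥ 0, so the triangle inequality holds for these points.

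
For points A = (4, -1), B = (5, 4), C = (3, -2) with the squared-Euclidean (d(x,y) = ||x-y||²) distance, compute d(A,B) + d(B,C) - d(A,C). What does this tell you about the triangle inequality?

d(A,B) = 1² + 5² = 26, d(B,C) = 2² + 6² = 40, d(A,C) = 1² + 1² = 2.
d(A,B) + d(B,C) - d(A,C) = 26 + 40 - 2 = 66 - 2 = 64. This is ≥ 0, so the triangle inequality holds for these points.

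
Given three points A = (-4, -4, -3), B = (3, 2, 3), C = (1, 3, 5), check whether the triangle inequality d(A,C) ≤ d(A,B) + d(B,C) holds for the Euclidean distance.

d(A,B) = √(7² + 6² + 6²) = √121 = 11, d(B,C) = √(2² + 1² + 2²) = √9 = 3, d(A,C) = √(5² + 7² + 8²) = √138 ≈ 11.7473.
d(A,C) ≈ 11.7473 ≤ 11 + 3 = 14. Triangle inequality is satisfied.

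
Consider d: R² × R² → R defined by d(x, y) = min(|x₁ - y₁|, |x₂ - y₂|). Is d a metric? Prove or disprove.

No. d fails identity of indiscernibles: take x = (5, 0) and y = (5, 2). Then d(x,y) = min(|5 - 5|, |0 - 2|) = min(0, 2) = 0, yet x ≠ y.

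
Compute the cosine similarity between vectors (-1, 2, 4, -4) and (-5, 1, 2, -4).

With u = (-1, 2, 4, -4), v = (-5, 1, 2, -4):
u·v = (-1)·(-5) + 2·1 + 4·2 + (-4)·(-4) = 5 + 2 + 8 + 16 = 31.
|u| = √((-1)² + 2² + 4² + (-4)²) = √37, |v| = √((-5)² + 1² + 2² + (-4)²) = √46, so |u||v| = √(37·46) = √1702.
cos θ = (u·v)/(|u||v|) = 31/√1702 ≈ 0.7514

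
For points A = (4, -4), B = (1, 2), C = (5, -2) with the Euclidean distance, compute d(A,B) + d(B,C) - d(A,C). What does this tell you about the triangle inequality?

d(A,B) = √(3² + 6²) = √45 ≈ 6.7082, d(B,C) = √(4² + 4²) = √32 ≈ 5.6569, d(A,C) = √(1² + 2²) = √5 ≈ 2.2361.
d(A,B) + d(B,C) - d(A,C) = 6.7082 + 5.6569 - 2.2361 = 12.3651 - 2.2361 = 10.129 (to 4 decimal places). This is ≥ 0, so the triangle inequality holds for these points.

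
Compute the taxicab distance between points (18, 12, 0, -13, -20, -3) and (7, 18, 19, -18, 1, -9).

Σ|x_i - y_i| = |18 - 7| + |12 - 18| + |0 - 19| + |-13 - (-18)| + |-20 - 1| + |-3 - (-9)| = 11 + 6 + 19 + 5 + 21 + 6 = 68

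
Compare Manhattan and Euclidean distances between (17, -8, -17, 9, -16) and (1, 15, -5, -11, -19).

L1 = |17 - 1| + |-8 - 15| + |-17 - (-5)| + |9 - (-11)| + |-16 - (-19)| = 16 + 23 + 12 + 20 + 3 = 74
L2 = √(16² + 23² + 12² + 20² + 3²) = √1338 ≈ 36.5787
L1 ≥ L2 always (equality iff movement is along one axis); L1 > L2 here.
Ratio L1/L2 = 74/√1338 ≈ 2.023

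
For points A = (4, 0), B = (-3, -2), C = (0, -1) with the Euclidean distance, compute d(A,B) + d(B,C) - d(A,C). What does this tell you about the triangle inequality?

d(A,B) = √(7² + 2²) = √53 ≈ 7.2801, d(B,C) = √(3² + 1²) = √10 ≈ 3.1623, d(A,C) = √(4² + 1²) = √17 ≈ 4.1231.
d(A,B) + d(B,C) - d(A,C) = 7.2801 + 3.1623 - 4.1231 = 10.4424 - 4.1231 = 6.3193 (to 4 decimal places). This is ≥ 0, so the triangle inequality holds for these points.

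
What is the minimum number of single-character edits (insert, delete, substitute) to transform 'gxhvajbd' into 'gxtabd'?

Let D[i][j] be the edit distance between the first i characters of 'gxhvajbd' and the first j characters of 'gxtabd', with D[i][0] = i, D[0][j] = j, and D[i][j] = D[i-1][j-1] if the characters match, else 1 + min(D[i-1][j], D[i][j-1], D[i-1][j-1]). Filling the table (rows: prefixes of 'gxhvajbd', columns: prefixes of 'gxtabd'):
     ε  g  x  t  a  b  d
  ε  0  1  2  3  4  5  6
  g  1  0  1  2  3  4  5
  x  2  1  0  1  2  3  4
  h  3  2  1  1  2  3  4
  v  4  3  2  2  2  3  4
  a  5  4  3  3  2  3  4
  j  6  5  4  4  3  3  4
  b  7  6  5  5  4  3  4
  d  8  7  6  6  5  4  3
The bottom-right entry gives D[8][6] = 3, so no sequence of fewer than 3 edits works. Backtracking through the table gives one optimal edit sequence (3 edits):
  gxhvajbd → gxvajbd (del h @3)
  gxvajbd → gxtajbd (sub v→t @3)
  gxtajbd → gxtabd (del j @5)
Edit distance = 3.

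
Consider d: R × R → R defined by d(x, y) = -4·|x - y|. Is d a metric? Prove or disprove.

No. With c = -4 < 0, d fails non-negativity: d(7, 10) = -4·|7 - 10| = -4·3 = -12 < 0.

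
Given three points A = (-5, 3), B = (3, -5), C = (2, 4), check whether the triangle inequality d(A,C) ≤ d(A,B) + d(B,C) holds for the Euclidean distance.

d(A,B) = √(8² + 8²) = √128 ≈ 11.3137, d(B,C) = √(1² + 9²) = √82 ≈ 9.0554, d(A,C) = √(7² + 1²) = √50 ≈ 7.0711.
d(A,C) ≈ 7.0711 ≤ 11.3137 + 9.0554 = 20.3691. Triangle inequality is satisfied.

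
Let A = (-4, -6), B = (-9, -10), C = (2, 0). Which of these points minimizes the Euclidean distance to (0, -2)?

Distances: d(A) ≈ 5.6569, d(B) ≈ 12.0416, d(C) ≈ 2.8284. Nearest: C = (2, 0) with distance 2.8284.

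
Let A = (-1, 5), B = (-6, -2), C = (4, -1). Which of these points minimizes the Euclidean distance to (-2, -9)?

Distances: d(A) ≈ 14.0357, d(B) ≈ 8.0623, d(C) = 10. Nearest: B = (-6, -2) with distance 8.0623.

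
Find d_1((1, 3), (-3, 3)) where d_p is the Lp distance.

Σ|x_i - y_i| = |1 - (-3)| + |3 - 3| = 4 + 0 = 4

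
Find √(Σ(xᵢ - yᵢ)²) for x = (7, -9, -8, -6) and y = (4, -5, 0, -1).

√(Σ(x_i - y_i)²) = √((7 - 4)² + (-9 - (-5))² + (-8 - 0)² + (-6 - (-1))²)
= √(3² + (-4)² + (-8)² + (-5)²) = √(9 + 16 + 64 + 25) = √114 ≈ 10.6771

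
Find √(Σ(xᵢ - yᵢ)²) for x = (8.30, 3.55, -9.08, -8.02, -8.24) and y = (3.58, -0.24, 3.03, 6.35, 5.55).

√(Σ(x_i - y_i)²) = √((8.3 - 3.58)² + (3.55 - (-0.24))² + (-9.08 - 3.03)² + (-8.02 - 6.35)² + (-8.24 - 5.55)²)
= √(4.72² + 3.79² + (-12.11)² + (-14.37)² + (-13.79)²) = √(22.2784 + 14.3641 + 146.6521 + 206.4969 + 190.1641) = √579.9556 ≈ 24.0823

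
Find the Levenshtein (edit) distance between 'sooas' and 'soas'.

Let D[i][j] be the edit distance between the first i characters of 'sooas' and the first j characters of 'soas', with D[i][0] = i, D[0][j] = j, and D[i][j] = D[i-1][j-1] if the characters match, else 1 + min(D[i-1][j], D[i][j-1], D[i-1][j-1]). Filling the table (rows: prefixes of 'sooas', columns: prefixes of 'soas'):
     ε  s  o  a  s
  ε  0  1  2  3  4
  s  1  0  1  2  3
  o  2  1  0  1  2
  o  3  2  1  1  2
  a  4  3  2  1  2
  s  5  4  3  2  1
The bottom-right entry gives D[5][4] = 1, so no sequence of fewer than 1 edit works. Backtracking through the table gives one optimal edit sequence (1 edit):
  sooas → soas (del o @2)
Edit distance = 1.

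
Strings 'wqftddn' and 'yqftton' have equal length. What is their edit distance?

Let D[i][j] be the edit distance between the first i characters of 'wqftddn' and the first j characters of 'yqftton', with D[i][0] = i, D[0][j] = j, and D[i][j] = D[i-1][j-1] if the characters match, else 1 + min(D[i-1][j], D[i][j-1], D[i-1][j-1]). Filling the table (rows: prefixes of 'wqftddn', columns: prefixes of 'yqftton'):
     ε  y  q  f  t  t  o  n
  ε  0  1  2  3  4  5  6  7
  w  1  1  2  3  4  5  6  7
  q  2  2  1  2  3  4  5  6
  f  3  3  2  1  2  3  4  5
  t  4  4  3  2  1  2  3  4
  d  5  5  4  3  2  2  3  4
  d  6  6  5  4  3  3  3  4
  n  7  7  6  5  4  4  4  3
The bottom-right entry gives D[7][7] = 3, so no sequence of fewer than 3 edits works. Backtracking through the table gives one optimal edit sequence (3 edits):
  wqftddn → yqftddn (sub w→y @1)
  yqftddn → yqfttdn (sub d→t @5)
  yqfttdn → yqftton (sub d→o @6)
Edit distance = 3.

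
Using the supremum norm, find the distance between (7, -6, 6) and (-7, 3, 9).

max(|x_i - y_i|) = max(|7 - (-7)|, |-6 - 3|, |6 - 9|) = max(14, 9, 3) = 14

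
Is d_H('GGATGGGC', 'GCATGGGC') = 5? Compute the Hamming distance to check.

Differing positions: 2. Hamming distance = 1, so the claim that d_H = 5 is false.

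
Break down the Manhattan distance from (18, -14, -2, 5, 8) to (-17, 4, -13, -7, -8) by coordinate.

Σ|x_i - y_i| = |18 - (-17)| + |-14 - 4| + |-2 - (-13)| + |5 - (-7)| + |8 - (-8)| = 35 + 18 + 11 + 12 + 16 = 92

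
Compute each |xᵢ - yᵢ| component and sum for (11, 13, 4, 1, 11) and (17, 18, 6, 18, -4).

Σ|x_i - y_i| = |11 - 17| + |13 - 18| + |4 - 6| + |1 - 18| + |11 - (-4)| = 6 + 5 + 2 + 17 + 15 = 45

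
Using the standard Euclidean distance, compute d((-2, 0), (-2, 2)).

(Σ|x_i - y_i|^2)^(1/2) = (|-2 - (-2)|^2 + |0 - 2|^2)^(1/2)
= (0^2 + 2^2)^(1/2) = (0 + 4)^(1/2) = (4)^(1/2) = 2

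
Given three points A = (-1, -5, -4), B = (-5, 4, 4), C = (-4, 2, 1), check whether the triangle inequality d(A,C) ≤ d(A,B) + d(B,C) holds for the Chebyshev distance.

d(A,B) = max(4, 9, 8) = 9, d(B,C) = max(1, 2, 3) = 3, d(A,C) = max(3, 7, 5) = 7.
d(A,C) = 7 ≤ 9 + 3 = 12. Triangle inequality is satisfied.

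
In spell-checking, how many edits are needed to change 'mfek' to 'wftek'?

Let D[i][j] be the edit distance between the first i characters of 'mfek' and the first j characters of 'wftek', with D[i][0] = i, D[0][j] = j, and D[i][j] = D[i-1][j-1] if the characters match, else 1 + min(D[i-1][j], D[i][j-1], D[i-1][j-1]). Filling the table (rows: prefixes of 'mfek', columns: prefixes of 'wftek'):
     ε  w  f  t  e  k
  ε  0  1  2  3  4  5
  m  1  1  2  3  4  5
  f  2  2  1  2  3  4
  e  3  3  2  2  2  3
  k  4  4  3  3  3  2
The bottom-right entry gives D[4][5] = 2, so no sequence of fewer than 2 edits works. Backtracking through the table gives one optimal edit sequence (2 edits):
  mfek → wfek (sub m→w @1)
  wfek → wftek (ins t @3)
Edit distance = 2.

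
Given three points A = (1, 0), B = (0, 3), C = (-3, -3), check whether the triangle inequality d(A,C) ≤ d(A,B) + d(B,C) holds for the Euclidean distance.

d(A,B) = √(1² + 3²) = √10 ≈ 3.1623, d(B,C) = √(3² + 6²) = √45 ≈ 6.7082, d(A,C) = √(4² + 3²) = √25 = 5.
d(A,C) = 5 ≤ 3.1623 + 6.7082 = 9.8705. Triangle inequality is satisfied.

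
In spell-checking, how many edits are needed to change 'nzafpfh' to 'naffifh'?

Let D[i][j] be the edit distance between the first i characters of 'nzafpfh' and the first j characters of 'naffifh', with D[i][0] = i, D[0][j] = j, and D[i][j] = D[i-1][j-1] if the characters match, else 1 + min(D[i-1][j], D[i][j-1], D[i-1][j-1]). Filling the table (rows: prefixes of 'nzafpfh', columns: prefixes of 'naffifh'):
     ε  n  a  f  f  i  f  h
  ε  0  1  2  3  4  5  6  7
  n  1  0  1  2  3  4  5  6
  z  2  1  1  2  3  4  5  6
  a  3  2  1  2  3  4  5  6
  f  4  3  2  1  2  3  4  5
  p  5  4  3  2  2  3  4  5
  f  6  5  4  3  2  3  3  4
  h  7  6  5  4  3  3  4  3
The bottom-right entry gives D[7][7] = 3, so no sequence of fewer than 3 edits works. Backtracking through the table gives one optimal edit sequence (3 edits):
  nzafpfh → naafpfh (sub z→a @2)
  naafpfh → naffpfh (sub a→f @3)
  naffpfh → naffifh (sub p→i @5)
Edit distance = 3.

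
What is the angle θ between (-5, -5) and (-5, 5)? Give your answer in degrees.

With u = (-5, -5), v = (-5, 5):
u·v = (-5)·(-5) + (-5)·5 = 25 + (-25) = 0.
|u| = √((-5)² + (-5)²) = √50, |v| = √((-5)² + 5²) = √50, so |u||v| = √(50·50) = √2500 = 50.
cos θ = (u·v)/(|u||v|) = 0/50 = 0 (the vectors are orthogonal)
θ = arccos(0) = 90°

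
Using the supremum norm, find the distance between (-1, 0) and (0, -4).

max(|x_i - y_i|) = max(|-1 - 0|, |0 - (-4)|) = max(1, 4) = 4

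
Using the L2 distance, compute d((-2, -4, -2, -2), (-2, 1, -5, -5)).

(Σ|x_i - y_i|^2)^(1/2) = (|-2 - (-2)|^2 + |-4 - 1|^2 + |-2 - (-5)|^2 + |-2 - (-5)|^2)^(1/2)
= (0^2 + 5^2 + 3^2 + 3^2)^(1/2) = (0 + 25 + 9 + 9)^(1/2) = (43)^(1/2) ≈ 6.5574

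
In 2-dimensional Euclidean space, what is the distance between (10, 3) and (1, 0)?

√(Σ(x_i - y_i)²) = √((10 - 1)² + (3 - 0)²)
= √(9² + 3²) = √(81 + 9) = √90 ≈ 9.4868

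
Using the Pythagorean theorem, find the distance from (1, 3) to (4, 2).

√(Σ(x_i - y_i)²) = √((1 - 4)² + (3 - 2)²)
= √((-3)² + 1²) = √(9 + 1) = √10 ≈ 3.1623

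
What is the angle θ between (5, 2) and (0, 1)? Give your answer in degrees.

With u = (5, 2), v = (0, 1):
u·v = 5·0 + 2·1 = 0 + 2 = 2.
|u| = √(5² + 2²) = √29, |v| = √(0² + 1²) = √1, so |u||v| = √(29·1) = √29.
cos θ = (u·v)/(|u||v|) = 2/√29 ≈ 0.371391
θ = arccos(0.371391) ≈ 68.2°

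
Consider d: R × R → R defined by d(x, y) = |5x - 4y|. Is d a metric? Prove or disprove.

No. d fails symmetry: d(6, 4) = |5·6 - 4·4| = |14| = 14, but d(4, 6) = |5·4 - 4·6| = |-4| = 4. Since 14 ≠ 4, d(x,y) ≠ d(y,x) in general.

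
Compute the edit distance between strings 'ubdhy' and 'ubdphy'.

Let D[i][j] be the edit distance between the first i characters of 'ubdhy' and the first j characters of 'ubdphy', with D[i][0] = i, D[0][j] = j, and D[i][j] = D[i-1][j-1] if the characters match, else 1 + min(D[i-1][j], D[i][j-1], D[i-1][j-1]). Filling the table (rows: prefixes of 'ubdhy', columns: prefixes of 'ubdphy'):
     ε  u  b  d  p  h  y
  ε  0  1  2  3  4  5  6
  u  1  0  1  2  3  4  5
  b  2  1  0  1  2  3  4
  d  3  2  1  0  1  2  3
  h  4  3  2  1  1  1  2
  y  5  4  3  2  2  2  1
The bottom-right entry gives D[5][6] = 1, so no sequence of fewer than 1 edit works. Backtracking through the table gives one optimal edit sequence (1 edit):
  ubdhy → ubdphy (ins p @4)
Edit distance = 1.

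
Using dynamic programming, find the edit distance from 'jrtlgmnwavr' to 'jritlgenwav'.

Let D[i][j] be the edit distance between the first i characters of 'jrtlgmnwavr' and the first j characters of 'jritlgenwav', with D[i][0] = i, D[0][j] = j, and D[i][j] = D[i-1][j-1] if the characters match, else 1 + min(D[i-1][j], D[i][j-1], D[i-1][j-1]). Filling the table (rows: prefixes of 'jrtlgmnwavr', columns: prefixes of 'jritlgenwav'):
     ε  j  r  i  t  l  g  e  n  w  a  v
  ε  0  1  2  3  4  5  6  7  8  9 10 11
  j  1  0  1  2  3  4  5  6  7  8  9 10
  r  2  1  0  1  2  3  4  5  6  7  8  9
  t  3  2  1  1  1  2  3  4  5  6  7  8
  l  4  3  2  2  2  1  2  3  4  5  6  7
  g  5  4  3  3  3  2  1  2  3  4  5  6
  m  6  5  4  4  4  3  2  2  3  4  5  6
  n  7  6  5  5  5  4  3  3  2  3  4  5
  w  8  7  6  6  6  5  4  4  3  2  3  4
  a  9  8  7  7  7  6  5  5  4  3  2  3
  v 10  9  8  8  8  7  6  6  5  4  3  2
  r 11 10  9  9  9  8  7  7  6  5  4  3
The bottom-right entry gives D[11][11] = 3, so no sequence of fewer than 3 edits works. Backtracking through the table gives one optimal edit sequence (3 edits):
  jrtlgmnwavr → jritlgmnwavr (ins i @3)
  jritlgmnwavr → jritlgenwavr (sub m→e @7)
  jritlgenwavr → jritlgenwav (del r @12)
Edit distance = 3.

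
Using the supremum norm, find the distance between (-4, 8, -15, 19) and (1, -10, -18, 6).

max(|x_i - y_i|) = max(|-4 - 1|, |8 - (-10)|, |-15 - (-18)|, |19 - 6|) = max(5, 18, 3, 13) = 18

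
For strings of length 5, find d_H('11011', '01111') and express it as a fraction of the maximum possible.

Differing positions: 1, 3. Hamming distance = 2. The maximum possible Hamming distance for length-5 strings is 5, so d_H/5 = 2/5 = 0.4.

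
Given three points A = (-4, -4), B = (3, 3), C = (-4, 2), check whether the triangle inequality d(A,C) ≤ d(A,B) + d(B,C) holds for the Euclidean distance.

d(A,B) = √(7² + 7²) = √98 ≈ 9.8995, d(B,C) = √(7² + 1²) = √50 ≈ 7.0711, d(A,C) = √(0² + 6²) = √36 = 6.
d(A,C) = 6 ≤ 9.8995 + 7.0711 = 16.9706. Triangle inequality is satisfied.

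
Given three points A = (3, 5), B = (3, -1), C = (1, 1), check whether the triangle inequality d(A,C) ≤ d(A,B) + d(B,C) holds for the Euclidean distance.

d(A,B) = √(0² + 6²) = √36 = 6, d(B,C) = √(2² + 2²) = √8 ≈ 2.8284, d(A,C) = √(2² + 4²) = √20 ≈ 4.4721.
d(A,C) ≈ 4.4721 ≤ 6 + 2.8284 = 8.8284. Triangle inequality is satisfied.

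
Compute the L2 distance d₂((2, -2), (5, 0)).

√(Σ(x_i - y_i)²) = √((2 - 5)² + (-2 - 0)²)
= √((-3)² + (-2)²) = √(9 + 4) = √13 ≈ 3.6056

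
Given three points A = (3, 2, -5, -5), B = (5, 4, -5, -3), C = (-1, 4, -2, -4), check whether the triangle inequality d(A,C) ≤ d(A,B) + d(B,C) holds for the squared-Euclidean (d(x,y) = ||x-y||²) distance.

d(A,B) = 2² + 2² + 0² + 2² = 12, d(B,C) = 6² + 0² + 3² + 1² = 46, d(A,C) = 4² + 2² + 3² + 1² = 30.
d(A,C) = 30 ≤ 12 + 46 = 58. Triangle inequality is satisfied.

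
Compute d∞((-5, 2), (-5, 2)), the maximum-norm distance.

max(|x_i - y_i|) = max(|-5 - (-5)|, |2 - 2|) = max(0, 0) = 0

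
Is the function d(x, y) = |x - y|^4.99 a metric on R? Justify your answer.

No. d(x,y) = |x-y|^4.99 fails the triangle inequality since p = 4.99 > 1. Counterexample: x = 5, y = 9, z = 21. d(x,z) = |5 - 21|^4.99 = 16^4.99 ≈ 1019902.6341, but d(x,y) + d(y,z) = 4^4.99 + 12^4.99 ≈ 1009.9023 + 242724.9486 = 243734.8509. Since 1019902.6341 > 243734.8509, the triangle inequality is violated.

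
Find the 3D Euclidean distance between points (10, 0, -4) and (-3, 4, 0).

√(Σ(x_i - y_i)²) = √((10 - (-3))² + (0 - 4)² + (-4 - 0)²)
= √(13² + (-4)² + (-4)²) = √(169 + 16 + 16) = √201 ≈ 14.1774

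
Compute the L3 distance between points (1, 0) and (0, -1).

(Σ|x_i - y_i|^3)^(1/3) = (|1 - 0|^3 + |0 - (-1)|^3)^(1/3)
= (1^3 + 1^3)^(1/3) = (1 + 1)^(1/3) = (2)^(1/3) ≈ 1.2599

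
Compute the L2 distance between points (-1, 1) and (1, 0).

(Σ|x_i - y_i|^2)^(1/2) = (|-1 - 1|^2 + |1 - 0|^2)^(1/2)
= (2^2 + 1^2)^(1/2) = (4 + 1)^(1/2) = (5)^(1/2) ≈ 2.2361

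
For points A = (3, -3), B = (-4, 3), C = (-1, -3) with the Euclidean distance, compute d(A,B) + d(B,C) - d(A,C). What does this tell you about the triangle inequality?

d(A,B) = √(7² + 6²) = √85 ≈ 9.2195, d(B,C) = √(3² + 6²) = √45 ≈ 6.7082, d(A,C) = √(4² + 0²) = √16 = 4.
d(A,B) + d(B,C) - d(A,C) = 9.2195 + 6.7082 - 4 = 15.9277 - 4 = 11.9277 (to 4 decimal places). This is ≥ 0, so the triangle inequality holds for these points.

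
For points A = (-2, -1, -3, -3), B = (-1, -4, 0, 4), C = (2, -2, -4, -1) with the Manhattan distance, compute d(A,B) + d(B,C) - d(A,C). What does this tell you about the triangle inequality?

d(A,B) = 1 + 3 + 3 + 7 = 14, d(B,C) = 3 + 2 + 4 + 5 = 14, d(A,C) = 4 + 1 + 1 + 2 = 8.
d(A,B) + d(B,C) - d(A,C) = 14 + 14 - 8 = 28 - 8 = 20. This is ≥ 0, so the triangle inequality holds for these points.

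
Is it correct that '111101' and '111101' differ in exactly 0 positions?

Differing positions: none. Hamming distance = 0, so the claim is true.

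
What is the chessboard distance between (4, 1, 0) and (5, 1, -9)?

max(|x_i - y_i|) = max(|4 - 5|, |1 - 1|, |0 - (-9)|) = max(1, 0, 9) = 9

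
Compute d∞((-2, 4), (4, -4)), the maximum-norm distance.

max(|x_i - y_i|) = max(|-2 - 4|, |4 - (-4)|) = max(6, 8) = 8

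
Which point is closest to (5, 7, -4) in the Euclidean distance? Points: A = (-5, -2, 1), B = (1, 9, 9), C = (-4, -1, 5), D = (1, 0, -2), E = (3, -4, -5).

Distances: d(A) ≈ 14.3527, d(B) ≈ 13.7477, d(C) ≈ 15.0333, d(D) ≈ 8.3066, d(E) ≈ 11.225. Nearest: D = (1, 0, -2) with distance 8.3066.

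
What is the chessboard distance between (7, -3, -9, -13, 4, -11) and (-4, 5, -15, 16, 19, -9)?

max(|x_i - y_i|) = max(|7 - (-4)|, |-3 - 5|, |-9 - (-15)|, |-13 - 16|, |4 - 19|, |-11 - (-9)|) = max(11, 8, 6, 29, 15, 2) = 29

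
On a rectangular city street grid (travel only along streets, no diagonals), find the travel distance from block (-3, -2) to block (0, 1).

Σ|x_i - y_i| = |-3 - 0| + |-2 - 1| = 3 + 3 = 6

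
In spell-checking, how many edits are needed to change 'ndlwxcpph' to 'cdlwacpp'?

Let D[i][j] be the edit distance between the first i characters of 'ndlwxcpph' and the first j characters of 'cdlwacpp', with D[i][0] = i, D[0][j] = j, and D[i][j] = D[i-1][j-1] if the characters match, else 1 + min(D[i-1][j], D[i][j-1], D[i-1][j-1]). Filling the table (rows: prefixes of 'ndlwxcpph', columns: prefixes of 'cdlwacpp'):
     ε  c  d  l  w  a  c  p  p
  ε  0  1  2  3  4  5  6  7  8
  n  1  1  2  3  4  5  6  7  8
  d  2  2  1  2  3  4  5  6  7
  l  3  3  2  1  2  3  4  5  6
  w  4  4  3  2  1  2  3  4  5
  x  5  5  4  3  2  2  3  4  5
  c  6  5  5  4  3  3  2  3  4
  p  7  6  6  5  4  4  3  2  3
  p  8  7  7  6  5  5  4  3  2
  h  9  8  8  7  6  6  5  4  3
The bottom-right entry gives D[9][8] = 3, so no sequence of fewer than 3 edits works. Backtracking through the table gives one optimal edit sequence (3 edits):
  ndlwxcpph → cdlwxcpph (sub n→c @1)
  cdlwxcpph → cdlwacpph (sub x→a @5)
  cdlwacpph → cdlwacpp (del h @9)
Edit distance = 3.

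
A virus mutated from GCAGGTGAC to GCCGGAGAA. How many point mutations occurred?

Differing positions: 3, 6, 9. Hamming distance = 3.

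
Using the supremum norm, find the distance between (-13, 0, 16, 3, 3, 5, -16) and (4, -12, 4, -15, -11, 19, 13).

max(|x_i - y_i|) = max(|-13 - 4|, |0 - (-12)|, |16 - 4|, |3 - (-15)|, |3 - (-11)|, |5 - 19|, |-16 - 13|) = max(17, 12, 12, 18, 14, 14, 29) = 29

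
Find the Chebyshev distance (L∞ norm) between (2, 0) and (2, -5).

max(|x_i - y_i|) = max(|2 - 2|, |0 - (-5)|) = max(0, 5) = 5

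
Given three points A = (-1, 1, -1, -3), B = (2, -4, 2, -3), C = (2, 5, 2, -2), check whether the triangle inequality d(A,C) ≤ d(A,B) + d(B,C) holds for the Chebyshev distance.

d(A,B) = max(3, 5, 3, 0) = 5, d(B,C) = max(0, 9, 0, 1) = 9, d(A,C) = max(3, 4, 3, 1) = 4.
d(A,C) = 4 ≤ 5 + 9 = 14. Triangle inequality is satisfied.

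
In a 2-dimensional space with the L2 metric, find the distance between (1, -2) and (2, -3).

(Σ|x_i - y_i|^2)^(1/2) = (|1 - 2|^2 + |-2 - (-3)|^2)^(1/2)
= (1^2 + 1^2)^(1/2) = (1 + 1)^(1/2) = (2)^(1/2) ≈ 1.4142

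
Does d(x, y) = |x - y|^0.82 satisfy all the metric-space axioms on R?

Yes. With 0 < p = 0.82 ≤ 1, d(x,y) = |x-y|^0.82 is a metric on R. Non-negativity and symmetry are immediate; |x-y|^0.82 = 0 ⟺ |x-y| = 0 ⟺ x = y. For the triangle inequality, the function t ↦ t^0.82 is subadditive on [0,∞) when p ≤ 1, so |x-z|^0.82 ≤ (|x-y| + |y-z|)^0.82 ≤ |x-y|^0.82 + |y-z|^0.82.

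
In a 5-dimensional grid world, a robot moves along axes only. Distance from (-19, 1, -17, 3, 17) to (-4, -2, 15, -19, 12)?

Σ|x_i - y_i| = |-19 - (-4)| + |1 - (-2)| + |-17 - 15| + |3 - (-19)| + |17 - 12| = 15 + 3 + 32 + 22 + 5 = 77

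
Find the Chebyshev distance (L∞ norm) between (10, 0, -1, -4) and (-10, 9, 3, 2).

max(|x_i - y_i|) = max(|10 - (-10)|, |0 - 9|, |-1 - 3|, |-4 - 2|) = max(20, 9, 4, 6) = 20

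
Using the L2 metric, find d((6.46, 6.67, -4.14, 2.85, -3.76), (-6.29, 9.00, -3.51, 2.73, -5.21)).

√(Σ(x_i - y_i)²) = √((6.46 - (-6.29))² + (6.67 - 9)² + (-4.14 - (-3.51))² + (2.85 - 2.73)² + (-3.76 - (-5.21))²)
= √(12.75² + (-2.33)² + (-0.63)² + 0.12² + 1.45²) = √(162.5625 + 5.4289 + 0.3969 + 0.0144 + 2.1025) = √170.5052 ≈ 13.0578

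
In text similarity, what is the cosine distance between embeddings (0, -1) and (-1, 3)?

With u = (0, -1), v = (-1, 3):
u·v = 0·(-1) + (-1)·3 = 0 + (-3) = -3.
|u| = √(0² + (-1)²) = √1, |v| = √((-1)² + 3²) = √10, so |u||v| = √(1·10) = √10.
cos θ = (u·v)/(|u||v|) = -3/√10 ≈ -0.9487
Cosine distance = 1 - cos θ ≈ 1 - (-0.9487) = 1.9487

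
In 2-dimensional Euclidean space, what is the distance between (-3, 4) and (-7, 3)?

√(Σ(x_i - y_i)²) = √((-3 - (-7))² + (4 - 3)²)
= √(4² + 1²) = √(16 + 1) = √17 ≈ 4.1231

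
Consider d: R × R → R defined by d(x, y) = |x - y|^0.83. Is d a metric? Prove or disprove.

Yes. With 0 < p = 0.83 ≤ 1, d(x,y) = |x-y|^0.83 is a metric on R. Non-negativity and symmetry are immediate; |x-y|^0.83 = 0 ⟺ |x-y| = 0 ⟺ x = y. For the triangle inequality, the function t ↦ t^0.83 is subadditive on [0,∞) when p ≤ 1, so |x-z|^0.83 ≤ (|x-y| + |y-z|)^0.83 ≤ |x-y|^0.83 + |y-z|^0.83.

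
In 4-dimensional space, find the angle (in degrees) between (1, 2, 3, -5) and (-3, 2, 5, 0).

With u = (1, 2, 3, -5), v = (-3, 2, 5, 0):
u·v = 1·(-3) + 2·2 + 3·5 + (-5)·0 = (-3) + 4 + 15 + 0 = 16.
|u| = √(1² + 2² + 3² + (-5)²) = √39, |v| = √((-3)² + 2² + 5² + 0²) = √38, so |u||v| = √(39·38) = √1482.
cos θ = (u·v)/(|u||v|) = 16/√1482 ≈ 0.415619
θ = arccos(0.415619) ≈ 65.44°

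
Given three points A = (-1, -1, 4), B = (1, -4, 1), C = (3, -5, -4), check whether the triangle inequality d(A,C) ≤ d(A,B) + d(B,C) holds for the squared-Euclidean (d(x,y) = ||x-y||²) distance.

d(A,B) = 2² + 3² + 3² = 22, d(B,C) = 2² + 1² + 5² = 30, d(A,C) = 4² + 4² + 8² = 96.
d(A,C) = 96 > 22 + 30 = 52. Triangle inequality is VIOLATED. (Squared-Euclidean is not a metric — this is a counterexample.)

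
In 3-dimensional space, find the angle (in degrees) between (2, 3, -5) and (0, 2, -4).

With u = (2, 3, -5), v = (0, 2, -4):
u·v = 2·0 + 3·2 + (-5)·(-4) = 0 + 6 + 20 = 26.
|u| = √(2² + 3² + (-5)²) = √38, |v| = √(0² + 2² + (-4)²) = √20, so |u||v| = √(38·20) = √760.
cos θ = (u·v)/(|u||v|) = 26/√760 ≈ 0.943119
θ = arccos(0.943119) ≈ 19.42°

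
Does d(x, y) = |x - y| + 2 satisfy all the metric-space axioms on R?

No. d fails identity of indiscernibles (specifically d(x,x) = 0): d(-5, -5) = |-5 - (-5)| + 2 = 0 + 2 = 2 ≠ 0.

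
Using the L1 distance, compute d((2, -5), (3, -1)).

Σ|x_i - y_i| = |2 - 3| + |-5 - (-1)| = 1 + 4 = 5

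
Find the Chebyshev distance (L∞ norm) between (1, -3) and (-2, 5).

max(|x_i - y_i|) = max(|1 - (-2)|, |-3 - 5|) = max(3, 8) = 8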